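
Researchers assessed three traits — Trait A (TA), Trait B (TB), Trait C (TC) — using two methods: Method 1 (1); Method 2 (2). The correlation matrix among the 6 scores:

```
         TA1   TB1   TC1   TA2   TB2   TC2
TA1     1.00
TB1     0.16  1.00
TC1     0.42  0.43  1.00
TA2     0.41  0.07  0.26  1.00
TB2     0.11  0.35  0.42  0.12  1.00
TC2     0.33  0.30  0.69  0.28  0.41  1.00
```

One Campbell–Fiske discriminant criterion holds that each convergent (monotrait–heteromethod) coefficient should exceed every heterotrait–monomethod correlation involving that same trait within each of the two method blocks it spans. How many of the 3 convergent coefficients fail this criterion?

Each convergent coefficient versus the relevant comparison correlations:
TA (methods 1·2): 0.41 vs {0.16, 0.12, 0.42, 0.28} → fail.
TB (methods 1·2): 0.35 vs {0.16, 0.12, 0.43, 0.41} → fail.
TC (methods 1·2): 0.69 vs {0.42, 0.28, 0.43, 0.41} → pass.
2 of 3 fail.

2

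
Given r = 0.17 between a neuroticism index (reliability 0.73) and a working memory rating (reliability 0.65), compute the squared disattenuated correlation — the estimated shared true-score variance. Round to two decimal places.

Disattenuated r = 0.17 / √(0.73 × 0.65) = 0.17 / 0.6888 = 0.2468.
Shared true-score variance = 0.2468² = 0.0609 ≈ 0.06.

0.06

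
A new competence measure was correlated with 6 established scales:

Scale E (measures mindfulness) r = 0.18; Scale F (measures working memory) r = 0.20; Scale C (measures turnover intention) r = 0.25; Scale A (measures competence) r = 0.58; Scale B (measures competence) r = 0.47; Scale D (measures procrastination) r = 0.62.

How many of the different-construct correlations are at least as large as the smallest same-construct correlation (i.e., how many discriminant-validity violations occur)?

1

Convergent (same construct = competence): Scale A, Scale B.
Smallest convergent = 0.47. Discriminant values: 0.18, 0.20, 0.25, 0.62; count ≥ 0.47 → 1.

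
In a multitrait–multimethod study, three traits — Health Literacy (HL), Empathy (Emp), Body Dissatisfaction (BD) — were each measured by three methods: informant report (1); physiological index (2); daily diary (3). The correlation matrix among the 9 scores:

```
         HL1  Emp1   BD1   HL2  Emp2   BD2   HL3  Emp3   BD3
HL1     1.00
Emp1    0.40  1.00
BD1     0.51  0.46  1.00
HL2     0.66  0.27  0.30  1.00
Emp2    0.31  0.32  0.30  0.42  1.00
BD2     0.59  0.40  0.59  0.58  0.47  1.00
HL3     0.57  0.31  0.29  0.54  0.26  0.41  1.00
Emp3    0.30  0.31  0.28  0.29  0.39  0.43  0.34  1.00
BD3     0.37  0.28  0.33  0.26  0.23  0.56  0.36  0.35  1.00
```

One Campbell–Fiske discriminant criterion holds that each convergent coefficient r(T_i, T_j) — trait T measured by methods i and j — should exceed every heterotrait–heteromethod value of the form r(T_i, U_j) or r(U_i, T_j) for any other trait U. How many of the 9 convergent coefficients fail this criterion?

Checking each validity diagonal entry against its comparison values:
HL (methods 1·2): 0.66 vs {0.31, 0.27, 0.59, 0.30} → pass.
HL (methods 1·3): 0.57 vs {0.30, 0.31, 0.37, 0.29} → pass.
HL (methods 2·3): 0.54 vs {0.29, 0.26, 0.26, 0.41} → pass.
Emp (methods 1·2): 0.32 vs {0.27, 0.31, 0.40, 0.30} → fail.
Emp (methods 1·3): 0.31 vs {0.31, 0.30, 0.28, 0.28} → fail.
Emp (methods 2·3): 0.39 vs {0.26, 0.29, 0.23, 0.43} → fail.
BD (methods 1·2): 0.59 vs {0.30, 0.59, 0.30, 0.40} → fail.
BD (methods 1·3): 0.33 vs {0.29, 0.37, 0.28, 0.28} → fail.
BD (methods 2·3): 0.56 vs {0.41, 0.26, 0.43, 0.23} → pass.
5 of 9 fail.

5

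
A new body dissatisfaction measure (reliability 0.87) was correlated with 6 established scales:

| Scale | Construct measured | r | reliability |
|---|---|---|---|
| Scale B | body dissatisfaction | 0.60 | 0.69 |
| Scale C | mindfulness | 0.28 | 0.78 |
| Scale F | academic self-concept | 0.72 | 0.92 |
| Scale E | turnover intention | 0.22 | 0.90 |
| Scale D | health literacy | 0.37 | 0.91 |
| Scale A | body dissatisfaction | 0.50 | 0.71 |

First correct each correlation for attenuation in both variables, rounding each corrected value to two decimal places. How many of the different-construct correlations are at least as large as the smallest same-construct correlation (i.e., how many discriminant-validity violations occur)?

1

Disattenuated r (r / √(r_scale · r_new)):
  Scale B (conv): 0.60 / √(0.69·0.87) = 0.77
  Scale C (disc): 0.28 / √(0.78·0.87) = 0.34
  Scale F (disc): 0.72 / √(0.92·0.87) = 0.80
  Scale E (disc): 0.22 / √(0.90·0.87) = 0.25
  Scale D (disc): 0.37 / √(0.91·0.87) = 0.42
  Scale A (conv): 0.50 / √(0.71·0.87) = 0.64
Smallest convergent = 0.64. Discriminant values: 0.34, 0.80, 0.25, 0.42; count ≥ 0.64 → 1.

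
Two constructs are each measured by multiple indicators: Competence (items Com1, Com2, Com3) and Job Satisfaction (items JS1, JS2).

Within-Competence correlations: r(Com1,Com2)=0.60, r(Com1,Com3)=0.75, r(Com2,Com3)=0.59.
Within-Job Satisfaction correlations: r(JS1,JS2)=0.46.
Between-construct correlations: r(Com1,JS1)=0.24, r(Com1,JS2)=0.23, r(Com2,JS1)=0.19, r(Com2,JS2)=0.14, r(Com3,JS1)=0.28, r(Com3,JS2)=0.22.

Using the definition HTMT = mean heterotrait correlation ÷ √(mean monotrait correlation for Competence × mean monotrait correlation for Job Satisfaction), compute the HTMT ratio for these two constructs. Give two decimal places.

0.40

Between-construct mean = 1.30/6 = 0.2167.
Mean within-Com = 1.94/3 = 0.6467; mean within-JS = 0.46/1 = 0.4600.
Geometric mean = √(0.6467 × 0.4600) = 0.5454.
HTMT = 0.2167 / 0.5454 = 0.40.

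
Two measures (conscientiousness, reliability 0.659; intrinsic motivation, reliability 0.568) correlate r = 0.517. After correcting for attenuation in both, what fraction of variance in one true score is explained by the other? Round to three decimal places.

Disattenuated r = 0.517 / √(0.659 × 0.568) = 0.517 / 0.6118 = 0.8450.
Shared true-score variance = 0.8450² = 0.7140 ≈ 0.714.

0.714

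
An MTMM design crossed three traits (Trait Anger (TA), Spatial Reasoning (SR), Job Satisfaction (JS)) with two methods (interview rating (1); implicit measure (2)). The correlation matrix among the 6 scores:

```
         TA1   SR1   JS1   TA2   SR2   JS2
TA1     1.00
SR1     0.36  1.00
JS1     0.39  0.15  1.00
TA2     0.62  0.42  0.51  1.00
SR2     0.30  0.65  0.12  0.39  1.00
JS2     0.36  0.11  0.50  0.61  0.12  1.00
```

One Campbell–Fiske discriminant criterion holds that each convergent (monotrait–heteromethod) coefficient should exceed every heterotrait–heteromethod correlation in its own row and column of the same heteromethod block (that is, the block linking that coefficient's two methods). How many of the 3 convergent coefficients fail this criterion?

Checking each validity diagonal entry against its comparison values:
TA (methods 1·2): 0.62 vs {0.30, 0.42, 0.36, 0.51} → pass.
SR (methods 1·2): 0.65 vs {0.42, 0.30, 0.11, 0.12} → pass.
JS (methods 1·2): 0.50 vs {0.51, 0.36, 0.12, 0.11} → fail.
1 of 3 fail.

1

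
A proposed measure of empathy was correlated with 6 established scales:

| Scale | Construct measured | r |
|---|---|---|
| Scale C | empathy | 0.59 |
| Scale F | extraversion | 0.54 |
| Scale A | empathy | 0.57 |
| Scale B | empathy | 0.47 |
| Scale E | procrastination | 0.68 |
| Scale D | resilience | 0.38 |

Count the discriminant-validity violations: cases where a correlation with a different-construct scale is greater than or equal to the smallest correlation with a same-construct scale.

2

Convergent (same construct = empathy): Scale C, Scale A, Scale B.
Smallest convergent = 0.47. Discriminant values: 0.54, 0.68, 0.38; count ≥ 0.47 → 2.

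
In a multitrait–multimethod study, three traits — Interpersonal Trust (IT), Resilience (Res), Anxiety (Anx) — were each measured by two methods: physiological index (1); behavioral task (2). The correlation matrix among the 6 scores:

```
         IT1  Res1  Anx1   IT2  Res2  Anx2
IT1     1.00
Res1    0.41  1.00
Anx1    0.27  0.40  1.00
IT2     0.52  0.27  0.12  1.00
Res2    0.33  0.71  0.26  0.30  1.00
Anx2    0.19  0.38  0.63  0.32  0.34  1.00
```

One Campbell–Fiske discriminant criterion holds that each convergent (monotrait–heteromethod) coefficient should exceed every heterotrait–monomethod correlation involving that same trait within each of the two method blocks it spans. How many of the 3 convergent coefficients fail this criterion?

0

Convergent coefficients and their comparison sets:
IT (methods 1·2): 0.52 vs {0.41, 0.30, 0.27, 0.32} → pass.
Res (methods 1·2): 0.71 vs {0.41, 0.30, 0.40, 0.34} → pass.
Anx (methods 1·2): 0.63 vs {0.27, 0.32, 0.40, 0.34} → pass.
0 of 3 fail.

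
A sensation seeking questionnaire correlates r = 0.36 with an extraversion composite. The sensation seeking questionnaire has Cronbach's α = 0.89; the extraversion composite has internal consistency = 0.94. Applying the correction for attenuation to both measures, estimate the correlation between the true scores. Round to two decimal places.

r_true = r_obs / √(r_xx · r_yy) = 0.36 / √(0.89 × 0.94) = 0.36 / √0.8366 = 0.36 / 0.9147 ≈ 0.39.

0.39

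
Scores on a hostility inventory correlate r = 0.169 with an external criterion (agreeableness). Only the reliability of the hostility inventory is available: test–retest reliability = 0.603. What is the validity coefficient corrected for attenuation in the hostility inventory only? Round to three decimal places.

Single correction: r_c = r_obs / √r_xx = 0.169 / √0.603 = 0.169 / 0.7765 ≈ 0.218.

0.218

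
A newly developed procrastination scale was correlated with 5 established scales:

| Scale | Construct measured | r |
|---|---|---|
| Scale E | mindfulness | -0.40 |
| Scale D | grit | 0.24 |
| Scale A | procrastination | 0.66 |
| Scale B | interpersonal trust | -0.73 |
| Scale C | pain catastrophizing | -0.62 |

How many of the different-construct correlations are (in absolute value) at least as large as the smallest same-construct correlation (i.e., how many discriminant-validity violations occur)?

1

Convergent (same construct = procrastination): Scale A.
Smallest convergent = 0.66. Discriminant |r|: 0.40, 0.24, 0.73, 0.62; count ≥ 0.66 → 1.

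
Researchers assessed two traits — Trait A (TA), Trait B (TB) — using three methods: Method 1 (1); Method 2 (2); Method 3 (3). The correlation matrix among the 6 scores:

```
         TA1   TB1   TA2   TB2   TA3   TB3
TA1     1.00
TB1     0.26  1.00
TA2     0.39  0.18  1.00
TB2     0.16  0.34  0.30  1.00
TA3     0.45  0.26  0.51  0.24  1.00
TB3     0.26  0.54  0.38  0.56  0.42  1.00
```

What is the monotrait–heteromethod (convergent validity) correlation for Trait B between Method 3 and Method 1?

0.54

Same trait (TB), different methods: r(TB3, TB1) = 0.54.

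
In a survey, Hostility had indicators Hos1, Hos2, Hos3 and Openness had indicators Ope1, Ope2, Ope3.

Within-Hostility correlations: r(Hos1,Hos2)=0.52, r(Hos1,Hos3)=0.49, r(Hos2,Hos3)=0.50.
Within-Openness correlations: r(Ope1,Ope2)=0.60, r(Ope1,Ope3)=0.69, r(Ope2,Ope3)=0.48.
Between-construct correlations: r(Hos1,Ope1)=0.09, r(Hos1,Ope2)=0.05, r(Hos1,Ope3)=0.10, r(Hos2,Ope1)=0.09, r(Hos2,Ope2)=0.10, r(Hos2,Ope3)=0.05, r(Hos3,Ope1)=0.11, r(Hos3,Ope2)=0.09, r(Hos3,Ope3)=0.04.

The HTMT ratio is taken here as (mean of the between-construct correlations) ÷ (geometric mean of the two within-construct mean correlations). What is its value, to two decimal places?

Mean heterotrait r = 0.72/9 = 0.0800.
Mean within-Hos = 1.51/3 = 0.5033; mean within-Ope = 1.77/3 = 0.5900.
Geometric mean = √(0.5033 × 0.5900) = 0.5449.
HTMT = 0.0800 / 0.5449 = 0.15.

0.15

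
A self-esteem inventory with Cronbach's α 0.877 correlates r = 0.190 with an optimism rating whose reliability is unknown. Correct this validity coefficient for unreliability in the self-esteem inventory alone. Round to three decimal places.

0.203

Single correction: r_c = r_obs / √r_xx = 0.190 / √0.877 = 0.190 / 0.9365 ≈ 0.203.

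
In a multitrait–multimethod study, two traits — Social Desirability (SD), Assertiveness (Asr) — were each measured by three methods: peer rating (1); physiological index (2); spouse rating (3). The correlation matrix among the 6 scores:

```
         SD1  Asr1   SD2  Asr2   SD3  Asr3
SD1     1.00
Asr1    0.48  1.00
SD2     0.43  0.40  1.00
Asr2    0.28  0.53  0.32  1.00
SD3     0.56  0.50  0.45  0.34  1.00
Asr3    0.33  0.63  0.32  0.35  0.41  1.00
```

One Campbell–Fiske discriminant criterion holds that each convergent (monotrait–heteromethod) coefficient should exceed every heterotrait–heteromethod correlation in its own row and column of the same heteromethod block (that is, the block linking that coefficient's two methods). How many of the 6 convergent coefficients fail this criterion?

Checking each validity diagonal entry against its comparison values:
SD (methods 1·2): 0.43 vs {0.28, 0.40} → pass.
SD (methods 1·3): 0.56 vs {0.33, 0.50} → pass.
SD (methods 2·3): 0.45 vs {0.32, 0.34} → pass.
Asr (methods 1·2): 0.53 vs {0.40, 0.28} → pass.
Asr (methods 1·3): 0.63 vs {0.50, 0.33} → pass.
Asr (methods 2·3): 0.35 vs {0.34, 0.32} → pass.
0 of 6 fail.

0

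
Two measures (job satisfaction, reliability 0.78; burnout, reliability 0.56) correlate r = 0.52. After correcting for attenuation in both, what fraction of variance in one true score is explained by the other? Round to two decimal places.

0.62

Disattenuated r = 0.52 / √(0.78 × 0.56) = 0.52 / 0.6609 = 0.7868.
Shared true-score variance = 0.7868² = 0.6191 ≈ 0.62.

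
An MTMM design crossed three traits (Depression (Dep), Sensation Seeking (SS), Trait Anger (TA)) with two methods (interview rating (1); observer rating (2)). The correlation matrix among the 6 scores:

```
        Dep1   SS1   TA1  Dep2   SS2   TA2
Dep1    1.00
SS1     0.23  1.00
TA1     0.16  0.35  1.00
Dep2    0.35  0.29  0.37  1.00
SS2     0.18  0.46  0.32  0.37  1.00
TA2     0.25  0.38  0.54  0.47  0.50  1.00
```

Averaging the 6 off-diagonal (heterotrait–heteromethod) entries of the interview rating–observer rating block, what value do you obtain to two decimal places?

0.30

HTHM values (method 1 × method 2): 0.18, 0.25, 0.29, 0.38, 0.37, 0.32; mean = 1.79/6 = 0.30.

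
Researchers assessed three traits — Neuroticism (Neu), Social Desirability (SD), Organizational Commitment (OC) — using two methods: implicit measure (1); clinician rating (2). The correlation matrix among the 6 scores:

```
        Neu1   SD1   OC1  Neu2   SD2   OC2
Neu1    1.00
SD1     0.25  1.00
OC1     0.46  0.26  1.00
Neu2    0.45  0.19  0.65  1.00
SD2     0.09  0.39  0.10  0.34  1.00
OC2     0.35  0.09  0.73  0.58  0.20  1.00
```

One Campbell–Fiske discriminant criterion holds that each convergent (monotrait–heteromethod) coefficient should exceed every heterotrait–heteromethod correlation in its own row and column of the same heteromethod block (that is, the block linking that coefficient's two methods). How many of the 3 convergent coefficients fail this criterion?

Convergent coefficients and their comparison sets:
Neu (methods 1·2): 0.45 vs {0.09, 0.19, 0.35, 0.65} → fail.
SD (methods 1·2): 0.39 vs {0.19, 0.09, 0.09, 0.10} → pass.
OC (methods 1·2): 0.73 vs {0.65, 0.35, 0.10, 0.09} → pass.
1 of 3 fail.

1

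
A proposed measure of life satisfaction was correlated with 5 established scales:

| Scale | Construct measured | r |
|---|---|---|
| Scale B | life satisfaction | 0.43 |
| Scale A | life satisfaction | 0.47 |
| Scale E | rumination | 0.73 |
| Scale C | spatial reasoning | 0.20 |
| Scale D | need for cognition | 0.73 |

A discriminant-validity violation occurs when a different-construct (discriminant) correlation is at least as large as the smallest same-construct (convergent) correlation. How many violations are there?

Convergent (same construct = life satisfaction): Scale B, Scale A.
Smallest convergent = 0.43. Discriminant values: 0.73, 0.20, 0.73; count ≥ 0.43 → 2.

2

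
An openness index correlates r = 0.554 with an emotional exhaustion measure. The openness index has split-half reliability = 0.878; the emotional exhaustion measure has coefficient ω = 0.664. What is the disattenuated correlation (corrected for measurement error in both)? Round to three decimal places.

0.726

r_true = r_obs / √(r_xx · r_yy) = 0.554 / √(0.878 × 0.664) = 0.554 / √0.582992 = 0.554 / 0.7635 ≈ 0.726.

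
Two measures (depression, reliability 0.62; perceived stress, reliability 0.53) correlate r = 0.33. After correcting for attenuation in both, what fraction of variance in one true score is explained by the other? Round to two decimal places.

0.33

Disattenuated r = 0.33 / √(0.62 × 0.53) = 0.33 / 0.5732 = 0.5757.
Shared true-score variance = 0.5757² = 0.3314 ≈ 0.33.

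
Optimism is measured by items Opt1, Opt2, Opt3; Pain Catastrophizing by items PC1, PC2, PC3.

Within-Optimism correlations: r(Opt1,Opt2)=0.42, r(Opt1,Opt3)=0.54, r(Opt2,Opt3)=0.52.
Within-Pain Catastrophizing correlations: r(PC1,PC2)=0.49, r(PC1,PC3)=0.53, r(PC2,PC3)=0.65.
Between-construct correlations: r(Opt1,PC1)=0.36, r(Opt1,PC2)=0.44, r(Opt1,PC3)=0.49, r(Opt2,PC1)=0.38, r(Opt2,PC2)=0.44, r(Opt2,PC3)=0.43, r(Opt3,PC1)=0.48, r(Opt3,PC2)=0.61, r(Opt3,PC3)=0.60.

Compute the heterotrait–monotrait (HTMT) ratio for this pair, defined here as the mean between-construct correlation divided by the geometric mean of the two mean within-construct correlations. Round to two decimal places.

Between-construct mean = 4.23/9 = 0.4700.
Mean within-Opt = 1.48/3 = 0.4933; mean within-PC = 1.67/3 = 0.5567.
Geometric mean = √(0.4933 × 0.5567) = 0.5240.
HTMT = 0.4700 / 0.5240 = 0.90.

0.90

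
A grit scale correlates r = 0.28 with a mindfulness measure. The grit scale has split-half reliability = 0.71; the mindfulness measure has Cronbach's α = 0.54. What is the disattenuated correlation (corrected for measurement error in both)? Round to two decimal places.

r_true = r_obs / √(r_xx · r_yy) = 0.28 / √(0.71 × 0.54) = 0.28 / √0.3834 = 0.28 / 0.6192 ≈ 0.45.

0.45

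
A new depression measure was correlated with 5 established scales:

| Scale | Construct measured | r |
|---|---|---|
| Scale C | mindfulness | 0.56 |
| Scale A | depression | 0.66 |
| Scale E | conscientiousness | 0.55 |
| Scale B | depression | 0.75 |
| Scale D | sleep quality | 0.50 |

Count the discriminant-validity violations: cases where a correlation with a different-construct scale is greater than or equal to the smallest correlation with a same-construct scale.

Convergent (same construct = depression): Scale A, Scale B.
Smallest convergent = 0.66. Discriminant values: 0.56, 0.55, 0.50; count ≥ 0.66 → 0.

0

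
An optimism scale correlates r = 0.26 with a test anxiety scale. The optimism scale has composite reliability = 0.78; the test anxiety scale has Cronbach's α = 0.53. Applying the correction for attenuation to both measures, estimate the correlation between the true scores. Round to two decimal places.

0.40

r_true = r_obs / √(r_xx · r_yy) = 0.26 / √(0.78 × 0.53) = 0.26 / √0.4134 = 0.26 / 0.6430 ≈ 0.40.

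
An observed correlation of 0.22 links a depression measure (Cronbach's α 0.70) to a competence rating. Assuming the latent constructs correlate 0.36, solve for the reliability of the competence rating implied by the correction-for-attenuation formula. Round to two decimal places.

r_true = r_obs / √(r_xx · r_yy) ⇒ 0.36 = 0.22 / √(0.70 · r_yy).
√(0.70 · r_yy) = 0.22 / 0.36 = 0.6111; 0.70 · r_yy = 0.3734; r_yy = 0.3734 / 0.70 ≈ 0.53.

0.53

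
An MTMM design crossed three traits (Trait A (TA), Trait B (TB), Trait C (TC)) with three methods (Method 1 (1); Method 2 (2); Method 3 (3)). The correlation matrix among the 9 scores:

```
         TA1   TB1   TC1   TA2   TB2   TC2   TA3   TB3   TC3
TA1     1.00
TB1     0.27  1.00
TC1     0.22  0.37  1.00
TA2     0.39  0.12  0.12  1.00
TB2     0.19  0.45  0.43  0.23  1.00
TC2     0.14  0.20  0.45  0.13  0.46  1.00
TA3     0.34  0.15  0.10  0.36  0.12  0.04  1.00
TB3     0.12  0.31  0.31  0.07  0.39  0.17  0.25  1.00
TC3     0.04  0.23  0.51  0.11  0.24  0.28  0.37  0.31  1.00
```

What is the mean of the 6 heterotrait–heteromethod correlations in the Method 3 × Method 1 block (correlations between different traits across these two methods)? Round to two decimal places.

0.16

HTHM values (method 3 × method 1): 0.15, 0.10, 0.12, 0.31, 0.04, 0.23; mean = 0.95/6 = 0.16.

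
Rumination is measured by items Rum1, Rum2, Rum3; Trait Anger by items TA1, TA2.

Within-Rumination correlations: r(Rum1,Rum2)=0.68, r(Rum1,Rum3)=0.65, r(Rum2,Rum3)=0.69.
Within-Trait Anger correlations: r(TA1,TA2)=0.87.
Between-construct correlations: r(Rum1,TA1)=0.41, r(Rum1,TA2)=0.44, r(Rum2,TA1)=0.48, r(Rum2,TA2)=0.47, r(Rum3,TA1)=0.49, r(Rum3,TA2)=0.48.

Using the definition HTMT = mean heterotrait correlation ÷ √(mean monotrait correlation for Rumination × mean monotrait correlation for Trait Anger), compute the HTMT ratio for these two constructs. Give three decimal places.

0.603

Between-construct mean = 2.77/6 = 0.4617.
Mean within-Rum = 2.02/3 = 0.6733; mean within-TA = 0.87/1 = 0.8700.
Geometric mean = √(0.6733 × 0.8700) = 0.7654.
HTMT = 0.4617 / 0.7654 = 0.603.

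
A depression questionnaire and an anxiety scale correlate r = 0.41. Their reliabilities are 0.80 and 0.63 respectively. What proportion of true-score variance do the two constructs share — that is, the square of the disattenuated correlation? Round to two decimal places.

Disattenuated r = 0.41 / √(0.80 × 0.63) = 0.41 / 0.7099 = 0.5775.
Shared true-score variance = 0.5775² = 0.3335 ≈ 0.33.

0.33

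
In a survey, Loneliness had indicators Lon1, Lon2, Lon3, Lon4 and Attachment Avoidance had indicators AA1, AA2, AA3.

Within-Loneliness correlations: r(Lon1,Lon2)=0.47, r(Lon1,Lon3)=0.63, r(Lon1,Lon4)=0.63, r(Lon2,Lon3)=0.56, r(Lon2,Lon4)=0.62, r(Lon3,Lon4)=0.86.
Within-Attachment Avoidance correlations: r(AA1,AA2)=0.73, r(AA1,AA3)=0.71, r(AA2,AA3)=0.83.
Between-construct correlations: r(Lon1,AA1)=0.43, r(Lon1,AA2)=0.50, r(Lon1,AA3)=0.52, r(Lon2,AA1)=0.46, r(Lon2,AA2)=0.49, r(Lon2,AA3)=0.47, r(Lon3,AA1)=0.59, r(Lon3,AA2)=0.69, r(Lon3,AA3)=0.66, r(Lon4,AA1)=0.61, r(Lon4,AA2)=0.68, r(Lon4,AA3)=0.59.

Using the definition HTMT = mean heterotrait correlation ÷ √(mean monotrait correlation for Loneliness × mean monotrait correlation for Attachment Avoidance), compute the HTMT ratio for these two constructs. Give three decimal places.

0.809

Between-construct mean = 6.69/12 = 0.5575.
Mean within-Lon = 3.77/6 = 0.6283; mean within-AA = 2.27/3 = 0.7567.
Geometric mean = √(0.6283 × 0.7567) = 0.6895.
HTMT = 0.5575 / 0.6895 = 0.809.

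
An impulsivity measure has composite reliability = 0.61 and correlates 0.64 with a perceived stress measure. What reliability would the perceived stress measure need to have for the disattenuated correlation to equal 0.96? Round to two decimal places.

r_true = r_obs / √(r_xx · r_yy) ⇒ 0.96 = 0.64 / √(0.61 · r_yy).
√(0.61 · r_yy) = 0.64 / 0.96 = 0.6667; 0.61 · r_yy = 0.4445; r_yy = 0.4445 / 0.61 ≈ 0.73.

0.73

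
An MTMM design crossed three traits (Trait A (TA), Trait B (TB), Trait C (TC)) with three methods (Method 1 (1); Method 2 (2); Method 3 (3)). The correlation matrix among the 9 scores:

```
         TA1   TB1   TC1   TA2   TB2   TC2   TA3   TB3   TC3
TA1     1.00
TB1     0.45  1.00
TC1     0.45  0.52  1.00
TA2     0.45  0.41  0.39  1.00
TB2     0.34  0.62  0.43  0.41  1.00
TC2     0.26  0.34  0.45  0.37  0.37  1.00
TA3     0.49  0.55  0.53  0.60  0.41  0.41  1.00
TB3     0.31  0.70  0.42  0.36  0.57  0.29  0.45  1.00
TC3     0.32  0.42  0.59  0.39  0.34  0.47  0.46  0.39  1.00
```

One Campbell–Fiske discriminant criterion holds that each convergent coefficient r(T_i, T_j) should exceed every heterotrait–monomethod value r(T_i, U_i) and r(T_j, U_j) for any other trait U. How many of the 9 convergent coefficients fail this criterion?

Each convergent coefficient versus the relevant comparison correlations:
TA (methods 1·2): 0.45 vs {0.45, 0.41, 0.45, 0.37} → fail.
TA (methods 1·3): 0.49 vs {0.45, 0.45, 0.45, 0.46} → pass.
TA (methods 2·3): 0.60 vs {0.41, 0.45, 0.37, 0.46} → pass.
TB (methods 1·2): 0.62 vs {0.45, 0.41, 0.52, 0.37} → pass.
TB (methods 1·3): 0.70 vs {0.45, 0.45, 0.52, 0.39} → pass.
TB (methods 2·3): 0.57 vs {0.41, 0.45, 0.37, 0.39} → pass.
TC (methods 1·2): 0.45 vs {0.45, 0.37, 0.52, 0.37} → fail.
TC (methods 1·3): 0.59 vs {0.45, 0.46, 0.52, 0.39} → pass.
TC (methods 2·3): 0.47 vs {0.37, 0.46, 0.37, 0.39} → pass.
2 of 9 fail.

2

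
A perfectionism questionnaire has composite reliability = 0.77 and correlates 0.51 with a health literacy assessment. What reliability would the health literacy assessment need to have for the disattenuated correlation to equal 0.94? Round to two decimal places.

r_true = r_obs / √(r_xx · r_yy) ⇒ 0.94 = 0.51 / √(0.77 · r_yy).
√(0.77 · r_yy) = 0.51 / 0.94 = 0.5426; 0.77 · r_yy = 0.2944; r_yy = 0.2944 / 0.77 ≈ 0.38.

0.38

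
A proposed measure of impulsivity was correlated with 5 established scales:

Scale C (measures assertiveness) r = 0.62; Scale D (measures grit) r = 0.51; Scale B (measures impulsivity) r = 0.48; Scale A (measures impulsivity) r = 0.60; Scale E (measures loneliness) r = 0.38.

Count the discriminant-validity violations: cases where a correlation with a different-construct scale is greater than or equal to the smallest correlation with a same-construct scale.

Convergent (same construct = impulsivity): Scale B, Scale A.
Smallest convergent = 0.48. Discriminant values: 0.62, 0.51, 0.38; count ≥ 0.48 → 2.

2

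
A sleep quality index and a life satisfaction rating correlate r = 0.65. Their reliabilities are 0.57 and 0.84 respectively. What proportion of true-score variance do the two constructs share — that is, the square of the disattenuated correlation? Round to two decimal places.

0.88

Disattenuated r = 0.65 / √(0.57 × 0.84) = 0.65 / 0.6920 = 0.9393.
Shared true-score variance = 0.9393² = 0.8823 ≈ 0.88.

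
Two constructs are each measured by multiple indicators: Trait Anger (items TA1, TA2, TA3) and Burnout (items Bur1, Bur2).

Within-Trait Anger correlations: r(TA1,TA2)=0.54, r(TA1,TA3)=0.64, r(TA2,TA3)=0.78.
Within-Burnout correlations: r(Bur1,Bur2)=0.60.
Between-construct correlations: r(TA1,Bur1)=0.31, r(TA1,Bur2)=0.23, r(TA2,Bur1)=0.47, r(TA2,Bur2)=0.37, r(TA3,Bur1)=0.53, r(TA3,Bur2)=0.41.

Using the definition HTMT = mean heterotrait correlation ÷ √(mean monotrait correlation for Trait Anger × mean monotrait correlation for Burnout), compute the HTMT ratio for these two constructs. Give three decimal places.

Mean between = 2.32/6 = 0.3867.
Mean within-TA = 1.96/3 = 0.6533; mean within-Bur = 0.60/1 = 0.6000.
Geometric mean = √(0.6533 × 0.6000) = 0.6261.
HTMT = 0.3867 / 0.6261 = 0.618.

0.618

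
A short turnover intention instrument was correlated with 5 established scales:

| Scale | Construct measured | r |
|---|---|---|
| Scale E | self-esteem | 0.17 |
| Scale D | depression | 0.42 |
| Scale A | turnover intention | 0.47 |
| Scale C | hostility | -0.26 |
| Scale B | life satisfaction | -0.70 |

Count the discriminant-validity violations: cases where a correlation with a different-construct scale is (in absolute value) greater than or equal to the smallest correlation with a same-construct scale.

Convergent (same construct = turnover intention): Scale A.
Smallest convergent = 0.47. Discriminant |r|: 0.17, 0.42, 0.26, 0.70; count ≥ 0.47 → 1.

1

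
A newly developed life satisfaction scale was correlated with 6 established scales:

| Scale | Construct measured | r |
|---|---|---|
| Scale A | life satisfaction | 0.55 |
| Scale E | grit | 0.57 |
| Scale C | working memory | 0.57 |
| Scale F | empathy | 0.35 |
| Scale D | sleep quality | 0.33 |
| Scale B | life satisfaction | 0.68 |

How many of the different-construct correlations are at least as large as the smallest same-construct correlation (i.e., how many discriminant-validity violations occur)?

Convergent (same construct = life satisfaction): Scale A, Scale B.
Smallest convergent = 0.55. Discriminant values: 0.57, 0.57, 0.35, 0.33; count ≥ 0.55 → 2.

2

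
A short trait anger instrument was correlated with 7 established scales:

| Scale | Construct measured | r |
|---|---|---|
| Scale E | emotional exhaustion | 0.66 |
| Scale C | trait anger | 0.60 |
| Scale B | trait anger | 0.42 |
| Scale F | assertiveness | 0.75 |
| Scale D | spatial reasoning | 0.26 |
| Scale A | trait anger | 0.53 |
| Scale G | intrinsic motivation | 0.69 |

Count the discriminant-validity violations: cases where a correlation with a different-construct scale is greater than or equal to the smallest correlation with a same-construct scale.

3

Convergent (same construct = trait anger): Scale C, Scale B, Scale A.
Smallest convergent = 0.42. Discriminant values: 0.66, 0.75, 0.26, 0.69; count ≥ 0.42 → 3.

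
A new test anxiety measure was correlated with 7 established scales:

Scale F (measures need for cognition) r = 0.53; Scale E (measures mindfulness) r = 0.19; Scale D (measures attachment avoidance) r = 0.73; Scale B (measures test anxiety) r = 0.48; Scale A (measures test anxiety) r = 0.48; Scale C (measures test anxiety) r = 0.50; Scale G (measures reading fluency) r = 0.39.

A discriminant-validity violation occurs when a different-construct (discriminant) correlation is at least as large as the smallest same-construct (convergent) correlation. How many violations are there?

Convergent (same construct = test anxiety): Scale B, Scale A, Scale C.
Smallest convergent = 0.48. Discriminant values: 0.53, 0.19, 0.73, 0.39; count ≥ 0.48 → 2.

2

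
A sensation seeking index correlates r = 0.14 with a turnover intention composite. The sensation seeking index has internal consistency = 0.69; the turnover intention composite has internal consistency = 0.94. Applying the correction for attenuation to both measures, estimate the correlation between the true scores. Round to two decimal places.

r_true = r_obs / √(r_xx · r_yy) = 0.14 / √(0.69 × 0.94) = 0.14 / √0.6486 = 0.14 / 0.8054 ≈ 0.17.

0.17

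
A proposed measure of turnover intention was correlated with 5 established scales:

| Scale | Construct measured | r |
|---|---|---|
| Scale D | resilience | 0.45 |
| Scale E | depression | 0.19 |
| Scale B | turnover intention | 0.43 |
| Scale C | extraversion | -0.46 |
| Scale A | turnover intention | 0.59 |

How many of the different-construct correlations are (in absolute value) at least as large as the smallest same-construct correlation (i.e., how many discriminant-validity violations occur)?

2

Convergent (same construct = turnover intention): Scale B, Scale A.
Smallest convergent = 0.43. Discriminant |r|: 0.45, 0.19, 0.46; count ≥ 0.43 → 2.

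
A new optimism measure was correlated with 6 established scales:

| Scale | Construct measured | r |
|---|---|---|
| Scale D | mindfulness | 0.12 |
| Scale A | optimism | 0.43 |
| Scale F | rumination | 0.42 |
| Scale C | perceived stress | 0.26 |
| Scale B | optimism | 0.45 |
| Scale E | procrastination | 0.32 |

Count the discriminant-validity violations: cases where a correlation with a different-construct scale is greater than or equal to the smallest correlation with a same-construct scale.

Convergent (same construct = optimism): Scale A, Scale B.
Smallest convergent = 0.43. Discriminant values: 0.12, 0.42, 0.26, 0.32; count ≥ 0.43 → 0.

0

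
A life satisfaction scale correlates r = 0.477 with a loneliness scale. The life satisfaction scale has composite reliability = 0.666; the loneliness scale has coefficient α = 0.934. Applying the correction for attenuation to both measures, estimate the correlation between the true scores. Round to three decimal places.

0.605

r_true = r_obs / √(r_xx · r_yy) = 0.477 / √(0.666 × 0.934) = 0.477 / √0.622044 = 0.477 / 0.7887 ≈ 0.605.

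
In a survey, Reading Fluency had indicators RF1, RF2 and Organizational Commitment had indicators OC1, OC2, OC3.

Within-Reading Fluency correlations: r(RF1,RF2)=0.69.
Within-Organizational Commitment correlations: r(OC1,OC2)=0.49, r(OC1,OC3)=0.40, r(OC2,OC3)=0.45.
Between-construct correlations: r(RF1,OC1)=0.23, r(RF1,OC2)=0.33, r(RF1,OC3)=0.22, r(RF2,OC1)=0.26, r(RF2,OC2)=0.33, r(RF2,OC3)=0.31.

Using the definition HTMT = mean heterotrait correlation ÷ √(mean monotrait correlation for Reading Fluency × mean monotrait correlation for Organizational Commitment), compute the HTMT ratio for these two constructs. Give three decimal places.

0.504

Between-construct mean = 1.68/6 = 0.2800.
Mean within-RF = 0.69/1 = 0.6900; mean within-OC = 1.34/3 = 0.4467.
Geometric mean = √(0.6900 × 0.4467) = 0.5552.
HTMT = 0.2800 / 0.5552 = 0.504.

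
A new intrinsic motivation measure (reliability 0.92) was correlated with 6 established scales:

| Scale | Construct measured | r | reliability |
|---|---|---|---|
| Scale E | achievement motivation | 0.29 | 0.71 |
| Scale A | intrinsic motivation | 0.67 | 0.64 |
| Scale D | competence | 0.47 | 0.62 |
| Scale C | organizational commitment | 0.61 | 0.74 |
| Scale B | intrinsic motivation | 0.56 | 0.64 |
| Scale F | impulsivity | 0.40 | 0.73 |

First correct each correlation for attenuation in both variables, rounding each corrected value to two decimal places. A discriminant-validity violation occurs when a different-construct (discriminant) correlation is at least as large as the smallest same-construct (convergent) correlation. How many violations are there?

Disattenuated r (r / √(r_scale · r_new)):
  Scale E (disc): 0.29 / √(0.71·0.92) = 0.36
  Scale A (conv): 0.67 / √(0.64·0.92) = 0.87
  Scale D (disc): 0.47 / √(0.62·0.92) = 0.62
  Scale C (disc): 0.61 / √(0.74·0.92) = 0.74
  Scale B (conv): 0.56 / √(0.64·0.92) = 0.73
  Scale F (disc): 0.40 / √(0.73·0.92) = 0.49
Smallest convergent = 0.73. Discriminant values: 0.36, 0.62, 0.74, 0.49; count ≥ 0.73 → 1.

1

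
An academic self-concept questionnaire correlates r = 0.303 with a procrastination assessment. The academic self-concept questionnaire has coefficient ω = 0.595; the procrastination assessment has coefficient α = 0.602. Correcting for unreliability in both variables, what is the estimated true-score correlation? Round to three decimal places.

0.506

r_true = r_obs / √(r_xx · r_yy) = 0.303 / √(0.595 × 0.602) = 0.303 / √0.358190 = 0.303 / 0.5985 ≈ 0.506.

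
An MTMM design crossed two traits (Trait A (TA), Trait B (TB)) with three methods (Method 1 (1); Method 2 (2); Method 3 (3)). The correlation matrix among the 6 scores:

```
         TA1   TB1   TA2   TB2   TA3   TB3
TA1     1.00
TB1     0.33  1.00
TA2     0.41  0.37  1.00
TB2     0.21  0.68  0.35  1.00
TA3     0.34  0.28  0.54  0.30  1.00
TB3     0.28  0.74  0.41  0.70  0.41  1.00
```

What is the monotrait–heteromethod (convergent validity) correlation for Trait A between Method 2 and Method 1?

0.41

Same trait (TA), different methods: r(TA2, TA1) = 0.41.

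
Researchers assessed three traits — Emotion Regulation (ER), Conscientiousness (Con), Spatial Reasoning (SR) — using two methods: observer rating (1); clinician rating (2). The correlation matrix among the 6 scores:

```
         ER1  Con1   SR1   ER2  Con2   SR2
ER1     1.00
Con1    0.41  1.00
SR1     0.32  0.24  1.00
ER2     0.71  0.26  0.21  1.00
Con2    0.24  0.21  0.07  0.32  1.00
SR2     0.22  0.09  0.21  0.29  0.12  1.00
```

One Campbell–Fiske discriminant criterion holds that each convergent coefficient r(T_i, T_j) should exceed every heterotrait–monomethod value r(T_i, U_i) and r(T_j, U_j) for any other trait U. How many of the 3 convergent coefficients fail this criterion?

2

Each convergent coefficient versus the relevant comparison correlations:
ER (methods 1·2): 0.71 vs {0.41, 0.32, 0.32, 0.29} → pass.
Con (methods 1·2): 0.21 vs {0.41, 0.32, 0.24, 0.12} → fail.
SR (methods 1·2): 0.21 vs {0.32, 0.29, 0.24, 0.12} → fail.
2 of 3 fail.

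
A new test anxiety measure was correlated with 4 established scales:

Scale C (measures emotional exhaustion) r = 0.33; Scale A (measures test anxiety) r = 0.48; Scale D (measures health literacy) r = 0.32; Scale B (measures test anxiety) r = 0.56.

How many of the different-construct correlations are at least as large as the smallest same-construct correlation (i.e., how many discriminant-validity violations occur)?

0

Convergent (same construct = test anxiety): Scale A, Scale B.
Smallest convergent = 0.48. Discriminant values: 0.33, 0.32; count ≥ 0.48 → 0.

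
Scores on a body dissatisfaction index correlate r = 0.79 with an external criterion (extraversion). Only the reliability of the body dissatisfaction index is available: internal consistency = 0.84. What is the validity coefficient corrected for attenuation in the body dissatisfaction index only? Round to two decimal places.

0.86

Single correction: r_c = r_obs / √r_xx = 0.79 / √0.84 = 0.79 / 0.9165 ≈ 0.86.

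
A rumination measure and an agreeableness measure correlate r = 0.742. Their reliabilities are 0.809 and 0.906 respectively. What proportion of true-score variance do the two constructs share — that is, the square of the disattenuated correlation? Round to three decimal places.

Disattenuated r = 0.742 / √(0.809 × 0.906) = 0.742 / 0.8561 = 0.8667.
Shared true-score variance = 0.8667² = 0.7512 ≈ 0.751.

0.751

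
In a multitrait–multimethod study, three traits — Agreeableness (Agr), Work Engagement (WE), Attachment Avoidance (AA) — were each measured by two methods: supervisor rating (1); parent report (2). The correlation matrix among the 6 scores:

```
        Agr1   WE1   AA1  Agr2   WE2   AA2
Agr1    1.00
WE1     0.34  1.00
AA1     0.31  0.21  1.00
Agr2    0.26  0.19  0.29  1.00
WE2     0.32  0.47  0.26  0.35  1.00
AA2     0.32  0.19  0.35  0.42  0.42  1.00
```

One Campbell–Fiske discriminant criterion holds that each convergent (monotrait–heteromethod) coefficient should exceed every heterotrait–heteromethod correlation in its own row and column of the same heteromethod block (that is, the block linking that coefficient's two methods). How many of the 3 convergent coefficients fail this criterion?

1

Each convergent coefficient versus the relevant comparison correlations:
Agr (methods 1·2): 0.26 vs {0.32, 0.19, 0.32, 0.29} → fail.
WE (methods 1·2): 0.47 vs {0.19, 0.32, 0.19, 0.26} → pass.
AA (methods 1·2): 0.35 vs {0.29, 0.32, 0.26, 0.19} → pass.
1 of 3 fail.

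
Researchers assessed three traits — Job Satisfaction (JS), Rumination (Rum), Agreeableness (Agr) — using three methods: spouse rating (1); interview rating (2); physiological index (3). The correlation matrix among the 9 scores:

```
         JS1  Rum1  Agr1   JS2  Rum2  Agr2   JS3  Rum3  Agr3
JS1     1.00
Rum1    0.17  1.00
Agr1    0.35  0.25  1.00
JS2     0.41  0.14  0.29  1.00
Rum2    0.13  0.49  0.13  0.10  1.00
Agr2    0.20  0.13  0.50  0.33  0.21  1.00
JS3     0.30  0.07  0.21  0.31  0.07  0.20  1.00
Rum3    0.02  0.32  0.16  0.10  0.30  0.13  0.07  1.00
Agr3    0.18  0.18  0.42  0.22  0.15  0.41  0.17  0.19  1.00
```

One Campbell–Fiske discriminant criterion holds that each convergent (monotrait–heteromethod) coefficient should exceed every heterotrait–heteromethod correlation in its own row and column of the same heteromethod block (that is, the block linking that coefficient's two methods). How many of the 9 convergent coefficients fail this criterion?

0

Each convergent coefficient versus the relevant comparison correlations:
JS (methods 1·2): 0.41 vs {0.13, 0.14, 0.20, 0.29} → pass.
JS (methods 1·3): 0.30 vs {0.02, 0.07, 0.18, 0.21} → pass.
JS (methods 2·3): 0.31 vs {0.10, 0.07, 0.22, 0.20} → pass.
Rum (methods 1·2): 0.49 vs {0.14, 0.13, 0.13, 0.13} → pass.
Rum (methods 1·3): 0.32 vs {0.07, 0.02, 0.18, 0.16} → pass.
Rum (methods 2·3): 0.30 vs {0.07, 0.10, 0.15, 0.13} → pass.
Agr (methods 1·2): 0.50 vs {0.29, 0.20, 0.13, 0.13} → pass.
Agr (methods 1·3): 0.42 vs {0.21, 0.18, 0.16, 0.18} → pass.
Agr (methods 2·3): 0.41 vs {0.20, 0.22, 0.13, 0.15} → pass.
0 of 9 fail.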